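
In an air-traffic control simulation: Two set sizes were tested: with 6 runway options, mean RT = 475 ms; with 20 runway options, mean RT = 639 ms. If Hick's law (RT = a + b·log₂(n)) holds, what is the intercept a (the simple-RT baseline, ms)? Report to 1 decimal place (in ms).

Slope: b = (639 − 475) / (log₂ 20 − log₂ 6) = 164/1.7370 = 94.418 ms/bit.
a = RT₁ − b·log₂ n₁ = 475 − 94.418 × 2.5850 = 230.934 ms.

230.9 ms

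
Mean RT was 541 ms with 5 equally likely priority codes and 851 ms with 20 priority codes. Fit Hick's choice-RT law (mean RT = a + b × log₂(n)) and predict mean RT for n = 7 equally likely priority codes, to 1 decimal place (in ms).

Fit slope and intercept:
  b = (851 − 541) / (log₂ 20 − log₂ 5) = 310 / (4.3219 − 2.3219) = 155.000 ms/bit
  a = 541 − 155.000 × 2.3219 = 181.101 ms
Then RT(7) = 181.101 + 155.000 × log₂ 7 = 181.101 + 155.000 × 2.8074 ≈ 616.241 ms.

616.2 ms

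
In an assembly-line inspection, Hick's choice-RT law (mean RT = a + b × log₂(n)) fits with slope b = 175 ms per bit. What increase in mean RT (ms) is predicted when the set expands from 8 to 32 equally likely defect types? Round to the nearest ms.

350 ms

The intercept a cancels: ΔRT = b·(log₂ n₂ − log₂ n₁) = b·log₂(n₂/n₁).
log₂(32) − log₂(8) = log₂(32/8) = log₂(4) = 2.
ΔRT = 175 × 2.0000 = 350.000 ms.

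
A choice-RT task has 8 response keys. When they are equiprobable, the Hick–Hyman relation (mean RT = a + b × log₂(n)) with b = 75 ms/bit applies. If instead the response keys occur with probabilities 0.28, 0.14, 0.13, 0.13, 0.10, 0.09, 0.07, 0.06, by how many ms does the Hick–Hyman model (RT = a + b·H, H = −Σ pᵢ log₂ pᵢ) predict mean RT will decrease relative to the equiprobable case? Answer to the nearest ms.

12 ms

The RT saving is b·ΔH. Equiprobable H₀ = log₂(8) = 3.0000 bits; with the given probabilities H = 2.8336 bits.
b·(H₀ − H) = 75 × (3.0000 − 2.8336) = 12.48 ms.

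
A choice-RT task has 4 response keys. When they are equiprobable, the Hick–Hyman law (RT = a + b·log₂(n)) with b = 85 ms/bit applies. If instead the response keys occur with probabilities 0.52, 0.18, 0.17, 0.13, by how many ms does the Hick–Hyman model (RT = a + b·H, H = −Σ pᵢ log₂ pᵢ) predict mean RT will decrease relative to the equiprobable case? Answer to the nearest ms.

The RT saving is b·ΔH. Equiprobable H₀ = log₂(4) = 2.0000 bits; with the given probabilities H = 1.7531 bits.
b·(H₀ − H) = 85 × (2.0000 − 1.7531) = 20.99 ms.

21 ms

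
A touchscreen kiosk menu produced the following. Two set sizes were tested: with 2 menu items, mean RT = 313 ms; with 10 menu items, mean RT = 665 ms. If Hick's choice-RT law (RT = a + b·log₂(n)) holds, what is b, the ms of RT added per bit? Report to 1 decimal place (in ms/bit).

Slope: b = (665 − 313) / (log₂ 10 − log₂ 2) = 352/2.3219 = 151.598 ms/bit.

151.6 ms/bit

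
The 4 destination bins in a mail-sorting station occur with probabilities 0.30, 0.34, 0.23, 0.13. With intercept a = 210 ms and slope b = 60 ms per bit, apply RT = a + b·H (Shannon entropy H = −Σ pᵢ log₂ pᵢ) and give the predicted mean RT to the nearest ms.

Entropy contributions −pᵢ log₂ pᵢ: 0.5211, 0.5292, 0.4877, 0.3826; sum H = 1.9206 bits.
RT = a + bH = 210 + 60·1.9206 = 325.23 ms.

325 ms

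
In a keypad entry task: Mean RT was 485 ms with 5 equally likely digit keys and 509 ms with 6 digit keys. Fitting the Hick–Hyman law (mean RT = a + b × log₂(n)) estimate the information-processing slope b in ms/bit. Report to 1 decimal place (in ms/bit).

Slope: b = (509 − 485) / (log₂ 6 − log₂ 5) = 24/0.2630 = 91.243 ms/bit.

91.2 ms/bit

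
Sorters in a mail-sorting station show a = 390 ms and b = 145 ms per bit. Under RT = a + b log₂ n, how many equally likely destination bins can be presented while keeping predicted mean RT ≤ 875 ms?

10

Information budget: (875 − 390)/145 = 3.3448 bits, so n ≤ 2^3.3448 = 10.160 → at most 10.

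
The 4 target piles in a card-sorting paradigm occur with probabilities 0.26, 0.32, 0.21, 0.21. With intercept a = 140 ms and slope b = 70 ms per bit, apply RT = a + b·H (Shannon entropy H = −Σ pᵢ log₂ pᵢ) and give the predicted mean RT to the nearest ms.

278 ms

Entropy contributions −pᵢ log₂ pᵢ: 0.5053, 0.5260, 0.4728, 0.4728; sum H = 1.9770 bits.
RT = a + bH = 140 + 70·1.9770 = 278.39 ms.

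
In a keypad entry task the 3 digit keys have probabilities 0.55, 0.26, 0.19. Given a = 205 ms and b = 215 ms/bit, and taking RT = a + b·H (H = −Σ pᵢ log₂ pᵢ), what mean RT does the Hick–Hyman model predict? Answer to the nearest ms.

514 ms

H = 0.55·log₂(1/0.55) + 0.26·log₂(1/0.26) + 0.19·log₂(1/0.19) = 1.4349 bits.
RT = 205 + 215 × 1.4349 = 513.50 ms.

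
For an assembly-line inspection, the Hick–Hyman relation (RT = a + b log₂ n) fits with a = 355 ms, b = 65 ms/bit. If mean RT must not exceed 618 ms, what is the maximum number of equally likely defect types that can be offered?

16

Information budget: (618 − 355)/65 = 4.0462 bits, so n ≤ 2^4.0462 = 16.520 → at most 16.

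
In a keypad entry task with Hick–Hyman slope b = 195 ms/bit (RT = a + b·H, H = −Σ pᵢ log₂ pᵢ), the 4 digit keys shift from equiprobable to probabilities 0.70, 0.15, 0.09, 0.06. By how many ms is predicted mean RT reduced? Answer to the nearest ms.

The RT saving is b·ΔH. Equiprobable H₀ = log₂(4) = 2.0000 bits; with the given probabilities H = 1.3269 bits.
b·(H₀ − H) = 195 × (2.0000 − 1.3269) = 131.25 ms.

131 ms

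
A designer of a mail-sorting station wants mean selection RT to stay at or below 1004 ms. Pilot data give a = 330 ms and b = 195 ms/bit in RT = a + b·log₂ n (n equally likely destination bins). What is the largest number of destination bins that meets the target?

10

Set 330 + 195·log₂ n ≤ 1004 → log₂ n ≤ (1004 − 330)/195 = 3.4564.
So n ≤ 2^3.4564 = 10.977; the largest integer n is 10.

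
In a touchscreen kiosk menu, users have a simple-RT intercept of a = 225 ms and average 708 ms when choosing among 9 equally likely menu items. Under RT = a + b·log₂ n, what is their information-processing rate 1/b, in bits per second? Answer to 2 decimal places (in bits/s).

Choice component = 708 − 225 = 483 ms over log₂(9) = 3.1699 bits.
b = 483 / 3.1699 = 152.370 ms/bit, so 1/b = 6.563 bits/s.

6.56 bits/s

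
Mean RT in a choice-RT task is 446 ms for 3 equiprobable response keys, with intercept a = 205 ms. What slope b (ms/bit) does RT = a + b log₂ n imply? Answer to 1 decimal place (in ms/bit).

152.1 ms/bit

b = (446 − 205) / log₂(3) = 241 / 1.5850 = 152.054 ms/bit.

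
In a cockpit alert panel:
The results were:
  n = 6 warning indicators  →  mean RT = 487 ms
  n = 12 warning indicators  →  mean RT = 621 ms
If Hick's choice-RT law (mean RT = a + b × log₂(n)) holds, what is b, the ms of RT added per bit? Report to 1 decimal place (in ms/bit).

Slope: b = (621 − 487) / (log₂ 12 − log₂ 6) = 134/1.0000 = 134.000 ms/bit.

134.0 ms/bit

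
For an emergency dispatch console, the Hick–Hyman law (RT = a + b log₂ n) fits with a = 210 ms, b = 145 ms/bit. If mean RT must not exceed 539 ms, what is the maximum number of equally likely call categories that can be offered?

Set 210 + 145·log₂ n ≤ 539 → log₂ n ≤ (539 − 210)/145 = 2.2690.
So n ≤ 2^2.2690 = 4.820; the largest integer n is 4.

4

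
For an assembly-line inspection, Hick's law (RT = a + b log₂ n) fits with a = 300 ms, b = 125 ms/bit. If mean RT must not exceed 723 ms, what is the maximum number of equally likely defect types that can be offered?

125·log₂ n ≤ 723 − 300 = 423, giving log₂ n ≤ 3.3840 and n ≤ 10.440. The largest whole number is 10.

10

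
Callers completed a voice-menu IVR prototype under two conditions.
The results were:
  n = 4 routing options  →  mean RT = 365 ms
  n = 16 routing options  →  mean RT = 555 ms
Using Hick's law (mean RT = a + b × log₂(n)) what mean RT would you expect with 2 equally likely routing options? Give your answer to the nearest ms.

Fit slope and intercept:
  b = (555 − 365) / (log₂ 16 − log₂ 4) = 190 / (4 − 2) = 95 ms/bit
  a = 365 − 95 × 2 = 175 ms
Then RT(2) = 175 + 95 × log₂ 2 = 175 + 95 × 1 ≈ 270.000 ms.

270 ms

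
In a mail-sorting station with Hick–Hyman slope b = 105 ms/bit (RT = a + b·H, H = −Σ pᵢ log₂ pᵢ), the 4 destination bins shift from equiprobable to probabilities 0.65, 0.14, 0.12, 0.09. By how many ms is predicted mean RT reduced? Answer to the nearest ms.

55 ms

The RT saving is b·ΔH. Equiprobable H₀ = log₂(4) = 2.0000 bits; with the given probabilities H = 1.4808 bits.
b·(H₀ − H) = 105 × (2.0000 − 1.4808) = 54.52 ms.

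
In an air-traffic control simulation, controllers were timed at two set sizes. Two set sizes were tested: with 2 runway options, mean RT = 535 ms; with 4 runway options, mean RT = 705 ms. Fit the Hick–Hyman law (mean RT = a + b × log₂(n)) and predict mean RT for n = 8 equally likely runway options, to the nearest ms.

875 ms

RT is linear in log₂ n, so two points fix the line:
  b = (705 − 535) / (log₂ 4 − log₂ 2) = 170 / (2 − 1) = 170 ms/bit
  a = 535 − 170 × 1 = 365 ms
Then RT(8) = 365 + 170 × log₂ 8 = 365 + 170 × 3 ≈ 875.000 ms.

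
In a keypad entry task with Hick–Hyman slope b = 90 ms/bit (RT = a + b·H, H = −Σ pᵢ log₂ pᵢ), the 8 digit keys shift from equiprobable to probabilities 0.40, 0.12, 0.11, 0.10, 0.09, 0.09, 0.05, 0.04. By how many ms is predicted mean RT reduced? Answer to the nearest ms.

The RT saving is b·ΔH. Equiprobable H₀ = log₂(8) = 3.0000 bits; with the given probabilities H = 2.6055 bits.
b·(H₀ − H) = 90 × (3.0000 − 2.6055) = 35.51 ms.

36 ms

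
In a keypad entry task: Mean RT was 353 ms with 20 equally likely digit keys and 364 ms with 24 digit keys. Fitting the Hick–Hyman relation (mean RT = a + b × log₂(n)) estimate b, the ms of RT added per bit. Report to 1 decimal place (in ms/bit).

41.8 ms/bit

The slope on a log₂ axis is (364 − 353) / (4.5850 − 4.3219) = 41.820 ms/bit.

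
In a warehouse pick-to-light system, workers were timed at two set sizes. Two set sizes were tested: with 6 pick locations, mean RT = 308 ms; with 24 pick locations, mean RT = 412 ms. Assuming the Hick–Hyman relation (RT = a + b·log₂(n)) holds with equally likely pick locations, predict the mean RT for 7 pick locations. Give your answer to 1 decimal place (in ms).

With log₂ n on the abscissa the relation is linear; from the two conditions:
  b = (412 − 308) / (log₂ 24 − log₂ 6) = 104 / (4.5850 − 2.5850) = 52.000 ms/bit
  a = 308 − 52.000 × 2.5850 = 173.582 ms
Then RT(7) = 173.582 + 52.000 × log₂ 7 = 173.582 + 52.000 × 2.8074 ≈ 319.564 ms.

319.6 ms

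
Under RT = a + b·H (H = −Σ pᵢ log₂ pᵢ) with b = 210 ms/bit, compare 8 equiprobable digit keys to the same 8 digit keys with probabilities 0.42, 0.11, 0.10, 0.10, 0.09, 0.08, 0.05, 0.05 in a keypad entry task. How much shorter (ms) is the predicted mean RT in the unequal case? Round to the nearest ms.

Equiprobable entropy H₀ = log₂ 8 = 3.0000 bits.
Skewed entropy H = −Σ pᵢ log₂ pᵢ = 2.5767 bits.
ΔRT = b·(H₀ − H) = 210 × 0.4233 = 88.90 ms.

89 ms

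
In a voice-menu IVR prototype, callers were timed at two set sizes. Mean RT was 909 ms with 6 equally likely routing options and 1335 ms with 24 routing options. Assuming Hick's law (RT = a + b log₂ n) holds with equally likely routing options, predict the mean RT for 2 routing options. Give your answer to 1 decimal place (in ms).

With log₂ n on the abscissa the relation is linear; from the two conditions:
  b = (1335 − 909) / (log₂ 24 − log₂ 6) = 426 / (4.5850 − 2.5850) = 213.000 ms/bit
  a = 909 − 213.000 × 2.5850 = 358.403 ms
Then RT(2) = 358.403 + 213.000 × log₂ 2 = 358.403 + 213.000 × 1 ≈ 571.403 ms.

571.4 ms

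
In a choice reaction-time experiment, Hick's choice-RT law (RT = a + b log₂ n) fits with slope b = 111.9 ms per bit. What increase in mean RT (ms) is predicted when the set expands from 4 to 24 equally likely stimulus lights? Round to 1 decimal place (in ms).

289.3 ms

ΔRT = (a + b log₂ n₂) − (a + b log₂ n₁) = b·(log₂ n₂ − log₂ n₁).
log₂(24) − log₂(4) = 4.5850 − 2 = 2.5850.
ΔRT = 111.9 × 2.5850 = 289.257 ms.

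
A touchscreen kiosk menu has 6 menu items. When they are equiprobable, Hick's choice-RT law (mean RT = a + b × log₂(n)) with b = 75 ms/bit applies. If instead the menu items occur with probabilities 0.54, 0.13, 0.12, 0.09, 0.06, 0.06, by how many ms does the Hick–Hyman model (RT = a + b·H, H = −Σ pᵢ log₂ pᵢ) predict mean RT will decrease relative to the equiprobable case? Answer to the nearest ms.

42 ms

Equiprobable entropy H₀ = log₂ 6 = 2.5850 bits.
Skewed entropy H = −Σ pᵢ log₂ pᵢ = 2.0295 bits.
ΔRT = b·(H₀ − H) = 75 × 0.5555 = 41.66 ms.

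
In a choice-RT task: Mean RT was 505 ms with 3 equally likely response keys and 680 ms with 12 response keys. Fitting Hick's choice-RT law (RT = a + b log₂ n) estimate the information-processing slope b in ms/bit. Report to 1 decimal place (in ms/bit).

The slope on a log₂ axis is (680 − 505) / (3.5850 − 1.5850) = 87.500 ms/bit.

87.5 ms/bit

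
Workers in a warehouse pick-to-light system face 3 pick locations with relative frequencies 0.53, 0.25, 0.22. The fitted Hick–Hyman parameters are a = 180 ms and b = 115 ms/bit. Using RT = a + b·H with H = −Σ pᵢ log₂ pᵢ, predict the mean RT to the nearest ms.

349 ms

Entropy contributions −pᵢ log₂ pᵢ: 0.4854, 0.5000, 0.4806; sum H = 1.4660 bits.
RT = a + bH = 180 + 115·1.4660 = 348.59 ms.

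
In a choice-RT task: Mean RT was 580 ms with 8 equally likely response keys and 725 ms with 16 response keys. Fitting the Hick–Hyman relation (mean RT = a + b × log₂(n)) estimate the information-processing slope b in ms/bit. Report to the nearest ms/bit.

The slope on a log₂ axis is (725 − 580) / (4 − 3) = 145 ms/bit.

145 ms/bit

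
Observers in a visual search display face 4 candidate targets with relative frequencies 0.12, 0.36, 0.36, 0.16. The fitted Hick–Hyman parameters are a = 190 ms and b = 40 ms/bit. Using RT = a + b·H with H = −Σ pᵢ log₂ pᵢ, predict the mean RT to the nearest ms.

Entropy contributions −pᵢ log₂ pᵢ: 0.3671, 0.5306, 0.5306, 0.4230; sum H = 1.8513 bits.
RT = a + bH = 190 + 40·1.8513 = 264.05 ms.

264 ms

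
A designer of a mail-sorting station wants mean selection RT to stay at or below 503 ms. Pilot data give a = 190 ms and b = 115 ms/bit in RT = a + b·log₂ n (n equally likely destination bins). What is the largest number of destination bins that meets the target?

115·log₂ n ≤ 503 − 190 = 313, giving log₂ n ≤ 2.7217 and n ≤ 6.597. The largest whole number is 6.

6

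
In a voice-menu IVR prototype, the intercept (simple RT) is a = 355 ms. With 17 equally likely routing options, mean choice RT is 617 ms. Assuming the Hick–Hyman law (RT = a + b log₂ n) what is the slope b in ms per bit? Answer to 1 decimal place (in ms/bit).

b = (617 − 355) / log₂(17) = 262 / 4.0875 = 64.098 ms/bit.

64.1 ms/bit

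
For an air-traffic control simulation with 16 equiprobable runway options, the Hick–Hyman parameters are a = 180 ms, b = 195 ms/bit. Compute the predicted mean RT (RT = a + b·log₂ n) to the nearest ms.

log₂(16) = 4 bits, so RT = 180 + 195 × 4 ≈ 960.000 ms.

960 ms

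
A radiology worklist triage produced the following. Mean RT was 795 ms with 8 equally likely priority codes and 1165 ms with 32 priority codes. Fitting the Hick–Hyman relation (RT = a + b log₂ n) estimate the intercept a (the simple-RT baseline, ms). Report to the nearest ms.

240 ms

b = (RT₂ − RT₁)/(log₂ n₂ − log₂ n₁) = (1165 − 795)/(5 − 3) = 185 ms/bit.
Intercept: a = 795 − 185·log₂(8) = 240.000 ms.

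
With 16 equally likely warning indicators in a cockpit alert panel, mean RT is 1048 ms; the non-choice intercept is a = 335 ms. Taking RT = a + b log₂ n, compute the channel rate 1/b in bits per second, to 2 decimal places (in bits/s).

5.61 bits/s

Choice component = 1048 − 335 = 713 ms over log₂(16) = 4 bits.
b = 713 / 4 = 178.250 ms/bit, so 1/b = 5.610 bits/s.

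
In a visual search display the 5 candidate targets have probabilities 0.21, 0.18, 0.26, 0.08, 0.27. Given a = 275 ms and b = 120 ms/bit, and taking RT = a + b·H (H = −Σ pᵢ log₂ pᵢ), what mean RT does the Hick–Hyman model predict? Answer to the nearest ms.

H = 0.21·log₂(1/0.21) + 0.18·log₂(1/0.18) + 0.26·log₂(1/0.26) + 0.08·log₂(1/0.08) + 0.27·log₂(1/0.27) = 2.2249 bits.
RT = 275 + 120 × 2.2249 = 541.99 ms.

542 ms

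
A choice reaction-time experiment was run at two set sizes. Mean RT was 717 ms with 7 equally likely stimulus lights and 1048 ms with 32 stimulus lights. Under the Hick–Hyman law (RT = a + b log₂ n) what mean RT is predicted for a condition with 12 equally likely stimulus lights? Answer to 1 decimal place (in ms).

834.4 ms

Solve the two-equation system in a and b:
  b = (1048 − 717) / (log₂ 32 − log₂ 7) = 331 / (5 − 2.8074) = 150.959 ms/bit
  a = 717 − 150.959 × 2.8074 = 293.204 ms
Then RT(12) = 293.204 + 150.959 × log₂ 12 = 293.204 + 150.959 × 3.5850 ≈ 834.387 ms.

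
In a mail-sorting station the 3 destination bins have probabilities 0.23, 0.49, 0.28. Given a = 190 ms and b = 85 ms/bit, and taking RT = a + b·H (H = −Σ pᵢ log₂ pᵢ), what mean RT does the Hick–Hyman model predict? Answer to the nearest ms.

318 ms

Entropy contributions −pᵢ log₂ pᵢ: 0.4877, 0.5043, 0.5142; sum H = 1.5062 bits.
RT = a + bH = 190 + 85·1.5062 = 318.02 ms.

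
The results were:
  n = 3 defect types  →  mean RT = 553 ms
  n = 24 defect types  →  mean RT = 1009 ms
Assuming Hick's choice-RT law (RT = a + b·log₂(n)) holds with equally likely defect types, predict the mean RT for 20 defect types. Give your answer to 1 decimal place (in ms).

With log₂ n on the abscissa the relation is linear; from the two conditions:
  b = (1009 − 553) / (log₂ 24 − log₂ 3) = 456 / (4.5850 − 1.5850) = 152.000 ms/bit
  a = 553 − 152.000 × 1.5850 = 312.086 ms
Then RT(20) = 312.086 + 152.000 × log₂ 20 = 312.086 + 152.000 × 4.3219 ≈ 969.019 ms.

969.0 ms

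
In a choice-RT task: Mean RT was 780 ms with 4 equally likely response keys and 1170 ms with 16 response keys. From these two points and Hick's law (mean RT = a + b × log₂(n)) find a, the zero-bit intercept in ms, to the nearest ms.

390 ms

Slope: b = (1170 − 780) / (log₂ 16 − log₂ 4) = 390/2.0000 = 195 ms/bit.
Intercept: a = 780 − 195·log₂(4) = 390.000 ms.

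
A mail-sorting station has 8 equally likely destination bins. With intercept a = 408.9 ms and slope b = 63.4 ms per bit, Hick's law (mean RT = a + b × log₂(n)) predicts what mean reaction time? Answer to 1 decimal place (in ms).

log₂(8) = 3 bits, so RT = 408.9 + 63.4 × 3 ≈ 599.100 ms.

599.1 ms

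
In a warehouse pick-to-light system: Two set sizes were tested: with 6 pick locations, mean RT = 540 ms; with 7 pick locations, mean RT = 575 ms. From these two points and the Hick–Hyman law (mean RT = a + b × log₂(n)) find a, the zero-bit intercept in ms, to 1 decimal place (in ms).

133.2 ms

b = (RT₂ − RT₁)/(log₂ n₂ − log₂ n₁) = (575 − 540)/(2.8074 − 2.5850) = 157.379 ms/bit.
Intercept: a = 540 − 157.379·log₂(6) = 133.180 ms.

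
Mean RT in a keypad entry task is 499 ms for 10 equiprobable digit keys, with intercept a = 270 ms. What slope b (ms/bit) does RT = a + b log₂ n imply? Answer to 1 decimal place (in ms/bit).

68.9 ms/bit

10 alternatives carry log₂ 10 = 3.3219 bits; the choice cost is 499 − 270 = 229 ms, so b = 229/3.3219 = 68.936 ms/bit.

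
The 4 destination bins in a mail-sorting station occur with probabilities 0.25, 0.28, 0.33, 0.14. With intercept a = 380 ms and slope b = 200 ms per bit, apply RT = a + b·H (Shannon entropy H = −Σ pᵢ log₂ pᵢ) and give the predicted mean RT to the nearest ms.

768 ms

Entropy contributions −pᵢ log₂ pᵢ: 0.5000, 0.5142, 0.5278, 0.3971; sum H = 1.9392 bits.
RT = a + bH = 380 + 200·1.9392 = 767.83 ms.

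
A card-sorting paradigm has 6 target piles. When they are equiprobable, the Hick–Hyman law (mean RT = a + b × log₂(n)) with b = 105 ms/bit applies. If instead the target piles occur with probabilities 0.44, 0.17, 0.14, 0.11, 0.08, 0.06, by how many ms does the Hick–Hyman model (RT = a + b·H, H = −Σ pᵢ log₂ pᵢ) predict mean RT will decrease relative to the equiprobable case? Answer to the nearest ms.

Equiprobable entropy H₀ = log₂ 6 = 2.5850 bits.
Skewed entropy H = −Σ pᵢ log₂ pᵢ = 2.2382 bits.
ΔRT = b·(H₀ − H) = 105 × 0.3468 = 36.41 ms.

36 ms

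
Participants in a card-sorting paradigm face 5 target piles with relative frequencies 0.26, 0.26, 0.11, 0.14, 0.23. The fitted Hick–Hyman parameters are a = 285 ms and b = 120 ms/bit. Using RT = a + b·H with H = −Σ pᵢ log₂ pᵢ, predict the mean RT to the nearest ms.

554 ms

H = 0.26·log₂(1/0.26) + 0.26·log₂(1/0.26) + 0.11·log₂(1/0.11) + 0.14·log₂(1/0.14) + 0.23·log₂(1/0.23) = 2.2456 bits.
RT = 285 + 120 × 2.2456 = 554.48 ms.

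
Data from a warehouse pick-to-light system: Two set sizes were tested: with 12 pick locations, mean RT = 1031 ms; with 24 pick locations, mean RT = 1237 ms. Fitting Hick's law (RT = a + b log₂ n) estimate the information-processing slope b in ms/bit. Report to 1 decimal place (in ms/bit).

206.0 ms/bit

The slope on a log₂ axis is (1237 − 1031) / (4.5850 − 3.5850) = 206.000 ms/bit.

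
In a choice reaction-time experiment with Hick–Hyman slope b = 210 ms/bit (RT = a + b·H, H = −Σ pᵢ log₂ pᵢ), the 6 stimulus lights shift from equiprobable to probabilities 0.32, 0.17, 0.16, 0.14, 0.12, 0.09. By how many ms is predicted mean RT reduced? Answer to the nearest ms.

Equiprobable entropy H₀ = log₂ 6 = 2.5850 bits.
Skewed entropy H = −Σ pᵢ log₂ pᵢ = 2.4605 bits.
ΔRT = b·(H₀ − H) = 210 × 0.1245 = 26.14 ms.

26 ms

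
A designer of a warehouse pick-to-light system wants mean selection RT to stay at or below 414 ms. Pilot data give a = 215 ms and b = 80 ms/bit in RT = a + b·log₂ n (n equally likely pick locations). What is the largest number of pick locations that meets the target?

5

80·log₂ n ≤ 414 − 215 = 199, giving log₂ n ≤ 2.4875 and n ≤ 5.608. The largest whole number is 5.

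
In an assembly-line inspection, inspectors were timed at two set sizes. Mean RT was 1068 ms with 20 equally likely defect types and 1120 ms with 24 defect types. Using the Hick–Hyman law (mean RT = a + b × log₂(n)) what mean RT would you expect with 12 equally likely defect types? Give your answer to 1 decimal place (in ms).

922.3 ms

Solve the two-equation system in a and b:
  b = (1120 − 1068) / (log₂ 24 − log₂ 20) = 52 / (4.5850 − 4.3219) = 197.693 ms/bit
  a = 1068 − 197.693 × 4.3219 = 213.586 ms
Then RT(12) = 213.586 + 197.693 × log₂ 12 = 213.586 + 197.693 × 3.5850 ≈ 922.307 ms.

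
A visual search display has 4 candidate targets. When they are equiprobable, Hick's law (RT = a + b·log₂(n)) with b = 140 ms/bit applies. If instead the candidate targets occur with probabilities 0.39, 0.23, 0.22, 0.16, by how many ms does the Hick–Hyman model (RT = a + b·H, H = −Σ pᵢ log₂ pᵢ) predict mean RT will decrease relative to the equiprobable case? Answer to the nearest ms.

11 ms

The RT saving is b·ΔH. Equiprobable H₀ = log₂(4) = 2.0000 bits; with the given probabilities H = 1.9211 bits.
b·(H₀ − H) = 140 × (2.0000 − 1.9211) = 11.05 ms.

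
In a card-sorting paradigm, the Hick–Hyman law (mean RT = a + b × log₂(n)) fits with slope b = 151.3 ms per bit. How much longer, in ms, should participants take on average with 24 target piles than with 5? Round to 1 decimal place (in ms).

Only the slope matters, since a is common to both: ΔRT = b·log₂(n₂/n₁).
log₂(24) − log₂(5) = 4.5850 − 2.3219 = 2.2630.
ΔRT = 151.3 × 2.2630 = 342.397 ms.

342.4 ms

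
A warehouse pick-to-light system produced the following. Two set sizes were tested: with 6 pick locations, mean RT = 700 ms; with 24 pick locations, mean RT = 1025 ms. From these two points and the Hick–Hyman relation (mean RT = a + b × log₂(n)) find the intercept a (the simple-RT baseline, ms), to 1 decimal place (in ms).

b = (RT₂ − RT₁)/(log₂ n₂ − log₂ n₁) = (1025 − 700)/(4.5850 − 2.5850) = 162.500 ms/bit.
a = RT₁ − b·log₂ n₁ = 700 − 162.500 × 2.5850 = 279.944 ms.

279.9 ms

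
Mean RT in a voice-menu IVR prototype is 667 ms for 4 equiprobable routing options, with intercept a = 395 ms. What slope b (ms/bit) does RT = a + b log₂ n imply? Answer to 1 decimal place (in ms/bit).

136.0 ms/bit

4 alternatives carry log₂ 4 = 2 bits; the choice cost is 667 − 395 = 272 ms, so b = 272/2 = 136.000 ms/bit.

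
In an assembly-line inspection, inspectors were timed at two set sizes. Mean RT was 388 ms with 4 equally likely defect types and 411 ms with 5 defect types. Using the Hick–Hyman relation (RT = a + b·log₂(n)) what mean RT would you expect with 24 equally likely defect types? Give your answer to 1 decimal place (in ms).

572.7 ms

With log₂ n on the abscissa the relation is linear; from the two conditions:
  b = (411 − 388) / (log₂ 5 − log₂ 4) = 23 / (2.3219 − 2) = 71.445 ms/bit
  a = 388 − 71.445 × 2 = 245.111 ms
Then RT(24) = 245.111 + 71.445 × log₂ 24 = 245.111 + 71.445 × 4.5850 ≈ 572.681 ms.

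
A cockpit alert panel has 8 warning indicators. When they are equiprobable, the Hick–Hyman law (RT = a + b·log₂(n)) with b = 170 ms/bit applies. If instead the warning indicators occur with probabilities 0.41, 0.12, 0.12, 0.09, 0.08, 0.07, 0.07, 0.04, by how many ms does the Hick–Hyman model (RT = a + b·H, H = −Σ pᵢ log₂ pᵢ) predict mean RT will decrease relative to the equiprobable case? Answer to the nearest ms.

Equiprobable entropy H₀ = log₂ 8 = 3.0000 bits.
Skewed entropy H = −Σ pᵢ log₂ pᵢ = 2.5885 bits.
ΔRT = b·(H₀ − H) = 170 × 0.4115 = 69.95 ms.

70 ms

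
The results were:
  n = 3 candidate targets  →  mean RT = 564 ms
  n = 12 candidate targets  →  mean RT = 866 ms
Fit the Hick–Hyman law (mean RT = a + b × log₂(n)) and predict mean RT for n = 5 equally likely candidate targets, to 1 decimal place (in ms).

675.3 ms

Fit slope and intercept:
  b = (866 − 564) / (log₂ 12 − log₂ 3) = 302 / (3.5850 − 1.5850) = 151.000 ms/bit
  a = 564 − 151.000 × 1.5850 = 324.671 ms
Then RT(5) = 324.671 + 151.000 × log₂ 5 = 324.671 + 151.000 × 2.3219 ≈ 675.282 ms.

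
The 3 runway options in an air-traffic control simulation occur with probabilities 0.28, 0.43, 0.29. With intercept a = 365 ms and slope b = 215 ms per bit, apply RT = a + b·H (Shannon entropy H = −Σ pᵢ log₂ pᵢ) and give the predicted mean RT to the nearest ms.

H = 0.28·log₂(1/0.28) + 0.43·log₂(1/0.43) + 0.29·log₂(1/0.29) = 1.5557 bits.
RT = 365 + 215 × 1.5557 = 699.47 ms.

699 ms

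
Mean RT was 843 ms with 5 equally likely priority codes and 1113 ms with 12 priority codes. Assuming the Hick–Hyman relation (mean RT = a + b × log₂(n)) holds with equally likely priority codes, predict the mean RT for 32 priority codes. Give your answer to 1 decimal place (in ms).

RT is linear in log₂ n, so two points fix the line:
  b = (1113 − 843) / (log₂ 12 − log₂ 5) = 270 / (3.5850 − 2.3219) = 213.771 ms/bit
  a = 843 − 213.771 × 2.3219 = 346.639 ms
Then RT(32) = 346.639 + 213.771 × log₂ 32 = 346.639 + 213.771 × 5 ≈ 1415.494 ms.

1415.5 ms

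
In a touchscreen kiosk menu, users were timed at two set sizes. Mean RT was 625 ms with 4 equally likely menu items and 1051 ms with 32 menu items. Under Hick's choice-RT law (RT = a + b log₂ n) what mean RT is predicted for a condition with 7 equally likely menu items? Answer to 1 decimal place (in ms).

RT is linear in log₂ n, so two points fix the line:
  b = (1051 − 625) / (log₂ 32 − log₂ 4) = 426 / (5 − 2) = 142.000 ms/bit
  a = 625 − 142.000 × 2 = 341.000 ms
Then RT(7) = 341.000 + 142.000 × log₂ 7 = 341.000 + 142.000 × 2.8074 ≈ 739.644 ms.

739.6 ms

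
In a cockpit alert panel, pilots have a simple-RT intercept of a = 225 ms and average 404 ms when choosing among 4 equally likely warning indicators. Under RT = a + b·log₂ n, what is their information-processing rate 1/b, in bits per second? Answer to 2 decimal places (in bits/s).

Choice component = 404 − 225 = 179 ms over log₂(4) = 2 bits.
b = 179 / 2 = 89.500 ms/bit, so 1/b = 11.173 bits/s.

11.17 bits/s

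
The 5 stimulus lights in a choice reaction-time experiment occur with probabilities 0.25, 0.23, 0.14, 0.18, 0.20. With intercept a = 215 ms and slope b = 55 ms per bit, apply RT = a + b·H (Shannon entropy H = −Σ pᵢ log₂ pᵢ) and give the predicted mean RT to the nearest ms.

341 ms

H = 0.25·log₂(1/0.25) + 0.23·log₂(1/0.23) + 0.14·log₂(1/0.14) + 0.18·log₂(1/0.18) + 0.20·log₂(1/0.20) = 2.2945 bits.
RT = 215 + 55 × 2.2945 = 341.20 ms.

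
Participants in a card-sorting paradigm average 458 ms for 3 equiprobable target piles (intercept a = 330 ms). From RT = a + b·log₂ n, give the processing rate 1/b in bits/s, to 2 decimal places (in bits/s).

12.38 bits/s

Choice component = 458 − 330 = 128 ms over log₂(3) = 1.5850 bits.
b = 128 / 1.5850 = 80.759 ms/bit, so 1/b = 12.383 bits/s.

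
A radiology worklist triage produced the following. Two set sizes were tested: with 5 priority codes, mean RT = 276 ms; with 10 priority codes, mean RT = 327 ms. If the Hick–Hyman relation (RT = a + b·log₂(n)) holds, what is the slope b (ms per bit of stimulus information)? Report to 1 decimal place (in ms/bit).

51.0 ms/bit

The slope on a log₂ axis is (327 − 276) / (3.3219 − 2.3219) = 51.000 ms/bit.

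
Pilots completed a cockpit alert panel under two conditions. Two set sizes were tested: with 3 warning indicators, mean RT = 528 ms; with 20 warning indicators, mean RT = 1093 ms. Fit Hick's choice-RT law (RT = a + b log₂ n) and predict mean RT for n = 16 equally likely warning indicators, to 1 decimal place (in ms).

Solve the two-equation system in a and b:
  b = (1093 − 528) / (log₂ 20 − log₂ 3) = 565 / (4.3219 − 1.5850) = 206.433 ms/bit
  a = 528 − 206.433 × 1.5850 = 200.811 ms
Then RT(16) = 200.811 + 206.433 × log₂ 16 = 200.811 + 206.433 × 4 ≈ 1026.543 ms.

1026.5 ms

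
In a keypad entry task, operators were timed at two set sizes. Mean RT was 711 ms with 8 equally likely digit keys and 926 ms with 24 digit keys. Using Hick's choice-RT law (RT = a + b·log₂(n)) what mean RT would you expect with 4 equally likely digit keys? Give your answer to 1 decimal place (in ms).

575.4 ms

Fit slope and intercept:
  b = (926 − 711) / (log₂ 24 − log₂ 8) = 215 / (4.5850 − 3) = 135.650 ms/bit
  a = 711 − 135.650 × 3 = 304.050 ms
Then RT(4) = 304.050 + 135.650 × log₂ 4 = 304.050 + 135.650 × 2 ≈ 575.350 ms.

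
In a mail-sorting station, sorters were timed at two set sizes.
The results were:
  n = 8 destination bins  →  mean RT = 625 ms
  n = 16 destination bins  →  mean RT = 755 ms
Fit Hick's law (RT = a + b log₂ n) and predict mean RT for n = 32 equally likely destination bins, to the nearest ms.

885 ms

Fit slope and intercept:
  b = (755 − 625) / (log₂ 16 − log₂ 8) = 130 / (4 − 3) = 130 ms/bit
  a = 625 − 130 × 3 = 235 ms
Then RT(32) = 235 + 130 × log₂ 32 = 235 + 130 × 5 ≈ 885.000 ms.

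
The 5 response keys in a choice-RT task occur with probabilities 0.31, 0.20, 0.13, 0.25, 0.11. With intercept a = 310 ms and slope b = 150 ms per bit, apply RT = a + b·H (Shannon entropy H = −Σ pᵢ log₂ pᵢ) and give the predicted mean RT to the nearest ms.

H = 0.31·log₂(1/0.31) + 0.20·log₂(1/0.20) + 0.13·log₂(1/0.13) + 0.25·log₂(1/0.25) + 0.11·log₂(1/0.11) = 2.2211 bits.
RT = 310 + 150 × 2.2211 = 643.17 ms.

643 ms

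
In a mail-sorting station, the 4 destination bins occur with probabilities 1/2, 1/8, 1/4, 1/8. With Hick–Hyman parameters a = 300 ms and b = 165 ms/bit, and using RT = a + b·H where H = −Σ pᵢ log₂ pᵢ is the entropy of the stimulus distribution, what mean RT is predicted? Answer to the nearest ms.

Each term −pᵢ log₂ pᵢ: 0.5·1 + 0.125·3 + 0.25·2 + 0.125·3; summed, H = 1.750 bits.
Mean RT = a + bH = 300 + 165·1.750 = 588.75 ms.

589 ms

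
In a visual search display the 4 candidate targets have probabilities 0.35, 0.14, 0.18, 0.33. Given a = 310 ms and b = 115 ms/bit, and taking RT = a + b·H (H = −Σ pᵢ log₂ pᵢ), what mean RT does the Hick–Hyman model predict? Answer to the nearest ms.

H = 0.35·log₂(1/0.35) + 0.14·log₂(1/0.14) + 0.18·log₂(1/0.18) + 0.33·log₂(1/0.33) = 1.9003 bits.
RT = 310 + 115 × 1.9003 = 528.54 ms.

529 ms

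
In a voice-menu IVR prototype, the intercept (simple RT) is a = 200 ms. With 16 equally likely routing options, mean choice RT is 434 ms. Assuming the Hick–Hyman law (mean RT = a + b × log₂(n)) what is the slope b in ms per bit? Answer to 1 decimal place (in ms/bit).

58.5 ms/bit

b = (434 − 200) / log₂(16) = 234 / 4 = 58.500 ms/bit.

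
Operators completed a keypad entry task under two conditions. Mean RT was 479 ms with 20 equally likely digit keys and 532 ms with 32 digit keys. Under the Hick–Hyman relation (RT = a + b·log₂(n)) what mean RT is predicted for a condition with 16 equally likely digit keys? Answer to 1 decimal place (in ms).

453.8 ms

Solve the two-equation system in a and b:
  b = (532 − 479) / (log₂ 32 − log₂ 20) = 53 / (5 − 4.3219) = 78.163 ms/bit
  a = 479 − 78.163 × 4.3219 = 141.186 ms
Then RT(16) = 141.186 + 78.163 × log₂ 16 = 141.186 + 78.163 × 4 ≈ 453.837 ms.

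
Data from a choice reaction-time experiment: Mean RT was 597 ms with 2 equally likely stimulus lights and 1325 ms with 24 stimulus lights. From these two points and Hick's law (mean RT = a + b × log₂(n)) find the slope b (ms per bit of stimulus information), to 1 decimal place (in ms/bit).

203.1 ms/bit

b = (RT₂ − RT₁)/(log₂ n₂ − log₂ n₁) = (1325 − 597)/(4.5850 − 1) = 203.070 ms/bit.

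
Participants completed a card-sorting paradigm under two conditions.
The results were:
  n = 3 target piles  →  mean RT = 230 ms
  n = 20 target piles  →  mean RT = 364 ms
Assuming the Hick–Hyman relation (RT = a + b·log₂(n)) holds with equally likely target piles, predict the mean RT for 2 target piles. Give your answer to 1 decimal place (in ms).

201.4 ms

Solve the two-equation system in a and b:
  b = (364 − 230) / (log₂ 20 − log₂ 3) = 134 / (4.3219 − 1.5850) = 48.959 ms/bit
  a = 230 − 48.959 × 1.5850 = 152.401 ms
Then RT(2) = 152.401 + 48.959 × log₂ 2 = 152.401 + 48.959 × 1 ≈ 201.361 ms.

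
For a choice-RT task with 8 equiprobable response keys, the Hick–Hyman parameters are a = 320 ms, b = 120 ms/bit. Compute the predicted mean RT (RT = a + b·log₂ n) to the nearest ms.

log₂(8) = 3 bits, so RT = 320 + 120 × 3 ≈ 680.000 ms.

680 ms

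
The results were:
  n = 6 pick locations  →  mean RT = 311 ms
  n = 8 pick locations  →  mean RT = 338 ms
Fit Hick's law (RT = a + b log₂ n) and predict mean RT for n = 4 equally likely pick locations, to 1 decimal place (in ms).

272.9 ms

Fit slope and intercept:
  b = (338 − 311) / (log₂ 8 − log₂ 6) = 27 / (3 − 2.5850) = 65.054 ms/bit
  a = 311 − 65.054 × 2.5850 = 142.837 ms
Then RT(4) = 142.837 + 65.054 × log₂ 4 = 142.837 + 65.054 × 2 ≈ 272.946 ms.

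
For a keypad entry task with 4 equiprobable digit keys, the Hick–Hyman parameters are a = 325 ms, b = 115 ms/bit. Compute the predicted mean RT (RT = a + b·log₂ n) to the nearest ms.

555 ms

log₂(4) = 2 bits, so RT = 325 + 115 × 2 ≈ 555.000 ms.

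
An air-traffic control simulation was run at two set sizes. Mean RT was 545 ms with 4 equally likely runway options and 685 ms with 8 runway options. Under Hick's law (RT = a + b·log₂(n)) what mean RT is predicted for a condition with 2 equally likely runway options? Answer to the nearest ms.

405 ms

RT is linear in log₂ n, so two points fix the line:
  b = (685 − 545) / (log₂ 8 − log₂ 4) = 140 / (3 − 2) = 140 ms/bit
  a = 545 − 140 × 2 = 265 ms
Then RT(2) = 265 + 140 × log₂ 2 = 265 + 140 × 1 ≈ 405.000 ms.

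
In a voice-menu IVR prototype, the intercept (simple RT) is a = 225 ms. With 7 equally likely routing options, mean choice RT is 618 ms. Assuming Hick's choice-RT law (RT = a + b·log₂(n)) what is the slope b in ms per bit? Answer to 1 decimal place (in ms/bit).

140.0 ms/bit

b = (618 − 225) / log₂(7) = 393 / 2.8074 = 139.989 ms/bit.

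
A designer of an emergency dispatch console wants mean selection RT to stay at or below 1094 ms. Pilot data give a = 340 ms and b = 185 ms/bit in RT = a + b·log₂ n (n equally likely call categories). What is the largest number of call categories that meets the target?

16

185·log₂ n ≤ 1094 − 340 = 754, giving log₂ n ≤ 4.0757 and n ≤ 16.862. The largest whole number is 16.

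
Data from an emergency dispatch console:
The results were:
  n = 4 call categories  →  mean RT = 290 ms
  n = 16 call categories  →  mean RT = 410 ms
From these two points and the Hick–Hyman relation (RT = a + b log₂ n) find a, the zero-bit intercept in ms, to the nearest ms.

b = (RT₂ − RT₁)/(log₂ n₂ − log₂ n₁) = (410 − 290)/(4 − 2) = 60 ms/bit.
Intercept: a = 290 − 60·log₂(4) = 170.000 ms.

170 ms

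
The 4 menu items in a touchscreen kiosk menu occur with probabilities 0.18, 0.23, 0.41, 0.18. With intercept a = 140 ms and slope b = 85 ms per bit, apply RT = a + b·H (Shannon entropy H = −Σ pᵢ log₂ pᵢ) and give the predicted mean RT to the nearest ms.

Entropy contributions −pᵢ log₂ pᵢ: 0.4453, 0.4877, 0.5274, 0.4453; sum H = 1.9057 bits.
RT = a + bH = 140 + 85·1.9057 = 301.98 ms.

302 ms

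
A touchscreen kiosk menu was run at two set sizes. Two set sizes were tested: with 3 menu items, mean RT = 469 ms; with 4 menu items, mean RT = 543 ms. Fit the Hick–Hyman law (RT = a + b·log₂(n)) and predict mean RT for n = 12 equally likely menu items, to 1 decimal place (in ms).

Solve the two-equation system in a and b:
  b = (543 − 469) / (log₂ 4 − log₂ 3) = 74 / (2 − 1.5850) = 178.297 ms/bit
  a = 469 − 178.297 × 1.5850 = 186.406 ms
Then RT(12) = 186.406 + 178.297 × log₂ 12 = 186.406 + 178.297 × 3.5850 ≈ 825.594 ms.

825.6 ms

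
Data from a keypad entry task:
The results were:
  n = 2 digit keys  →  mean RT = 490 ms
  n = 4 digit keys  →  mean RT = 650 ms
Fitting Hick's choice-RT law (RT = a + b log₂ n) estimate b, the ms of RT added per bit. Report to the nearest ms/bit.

160 ms/bit

The slope on a log₂ axis is (650 − 490) / (2 − 1) = 160 ms/bit.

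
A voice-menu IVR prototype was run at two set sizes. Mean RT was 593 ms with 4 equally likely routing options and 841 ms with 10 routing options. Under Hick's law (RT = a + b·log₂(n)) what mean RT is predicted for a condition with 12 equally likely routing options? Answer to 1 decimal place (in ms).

890.3 ms

Fit slope and intercept:
  b = (841 − 593) / (log₂ 10 − log₂ 4) = 248 / (3.3219 − 2) = 187.605 ms/bit
  a = 593 − 187.605 × 2 = 217.790 ms
Then RT(12) = 217.790 + 187.605 × log₂ 12 = 217.790 + 187.605 × 3.5850 ≈ 890.347 ms.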